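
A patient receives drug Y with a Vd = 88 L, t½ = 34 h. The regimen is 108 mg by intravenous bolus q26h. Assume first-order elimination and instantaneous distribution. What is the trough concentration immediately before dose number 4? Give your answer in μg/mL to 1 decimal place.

1.4 μg/mL

f = (1/2)^(τ/t½) = (1/2)^(26/34) ≈ 0.5886.
C₀ = D/Vd = 108/88 ≈ 1.227 μg/mL.
Before the 4th dose, 3 doses have been given. Superposition: Cmin = C₀·(f + f² + … + f^3).
≈ 1.227 × (0.5886 + 0.3464 + 0.2039) ≈ 1.227 × 1.1389 ≈ 1.397 μg/mL.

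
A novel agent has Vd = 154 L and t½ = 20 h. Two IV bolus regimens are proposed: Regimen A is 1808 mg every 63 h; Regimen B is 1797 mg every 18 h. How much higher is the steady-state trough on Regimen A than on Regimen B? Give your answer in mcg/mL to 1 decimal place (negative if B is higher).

Regimen A: f = (1/2)^(63/20) ≈ 0.1127; Cmin,ss = (1808/154)·f/(1−f) ≈ 1.491 mcg/mL.
Regimen B: f = (1/2)^(18/20) ≈ 0.5359; Cmin,ss = (1797/154)·f/(1−f) ≈ 13.474 mcg/mL.
Difference ≈ 1.491 − 13.474 ≈ -11.983 mcg/mL.

-12.0 mcg/mL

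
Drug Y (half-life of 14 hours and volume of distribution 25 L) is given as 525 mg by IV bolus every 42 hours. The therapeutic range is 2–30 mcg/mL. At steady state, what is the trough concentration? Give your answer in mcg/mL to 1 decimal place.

τ = 42 h = 3 half-lives, so f = (1/2)^3 = 0.125.
At steady state, R = 1/(1 − 0.125) = 8/7.
Single-dose peak C₀ = D/Vd = 525/25 = 21 mcg/mL.
Steady-state peak Cmax,ss = C₀·R = 21 × 8/7 ≈ 24.000 mcg/mL.
Steady-state trough Cmin,ss = Cmax,ss·f ≈ 24.000 × 0.125 ≈ 3.000 mcg/mL.
Trough 3.0 mcg/mL vs MEC 2 mcg/mL: adequate.

3.0 mcg/mL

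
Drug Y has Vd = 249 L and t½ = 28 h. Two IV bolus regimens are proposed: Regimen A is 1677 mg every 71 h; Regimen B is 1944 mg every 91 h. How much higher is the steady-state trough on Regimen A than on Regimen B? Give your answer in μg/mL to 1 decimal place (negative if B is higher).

0.5 μg/mL

Regimen A: f = (1/2)^(71/28) ≈ 0.1725; Cmin,ss = (1677/249)·f/(1−f) ≈ 1.404 μg/mL.
Regimen B: f = (1/2)^(91/28) ≈ 0.1051; Cmin,ss = (1944/249)·f/(1−f) ≈ 0.917 μg/mL.
Difference ≈ 1.404 − 0.917 ≈ 0.487 μg/mL.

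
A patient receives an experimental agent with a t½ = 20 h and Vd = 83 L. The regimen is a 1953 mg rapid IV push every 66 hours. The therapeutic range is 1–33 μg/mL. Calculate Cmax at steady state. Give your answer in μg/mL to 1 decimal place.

26.2 μg/mL

k = ln2/t½ = ln2/20 ≈ 0.034657 h⁻¹; fraction remaining f = e^(−kτ) = e^(−0.034657×66) ≈ 0.1015.
At steady state, accumulation factor R = 1/(1 − e^(−kτ)) ≈ 1.1130.
Single-dose peak C₀ = D/Vd = 1953/83 ≈ 23.530 μg/mL.
Steady-state peak Cmax,ss = C₀·R ≈ 23.530 × 1.1130 ≈ 26.189 μg/mL.
Peak 26.2 μg/mL vs MTC 33 μg/mL: below toxic threshold.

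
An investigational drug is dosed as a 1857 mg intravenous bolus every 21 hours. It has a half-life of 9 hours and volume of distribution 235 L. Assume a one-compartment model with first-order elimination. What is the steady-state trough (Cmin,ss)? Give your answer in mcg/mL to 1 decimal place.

2.0 mcg/mL

k = ln2/t½ = ln2/9 ≈ 0.077016 h⁻¹; fraction remaining f = e^(−kτ) = e^(−0.077016×21) ≈ 0.1984.
Each bolus raises the concentration by D/Vd = 1857/235 ≈ 7.902 mcg/mL.
Steady-state trough Cmin,ss = C₀·f/(1−f) ≈ 7.902 × 0.1984/0.8016 ≈ 1.956 mcg/mL.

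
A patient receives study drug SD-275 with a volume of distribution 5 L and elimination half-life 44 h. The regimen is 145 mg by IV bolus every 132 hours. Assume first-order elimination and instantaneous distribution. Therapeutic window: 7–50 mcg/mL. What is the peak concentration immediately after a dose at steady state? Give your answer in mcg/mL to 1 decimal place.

33.1 mcg/mL

The dosing interval is 3 half-lives, so f = 2^(−3) = 0.125.
At steady state, R = 1/(1 − 0.125) = 8/7.
Single-dose peak C₀ = D/Vd = 145/5 = 29 mcg/mL.
Steady-state peak Cmax,ss = C₀·R = 29 × 8/7 ≈ 33.143 mcg/mL.
Peak 33.1 mcg/mL vs MTC 50 mcg/mL: below toxic threshold.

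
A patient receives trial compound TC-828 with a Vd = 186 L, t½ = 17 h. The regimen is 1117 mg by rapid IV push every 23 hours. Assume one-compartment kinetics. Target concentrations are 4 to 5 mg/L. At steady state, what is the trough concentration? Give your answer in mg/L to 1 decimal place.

3.9 mg/L

Over one 23-h interval, 23/17 ≈ 1.3529 half-lives elapse, leaving f ≈ 0.3915 of each dose.
Single-dose peak C₀ = D/Vd = 1117/186 ≈ 6.005 mg/L.
Steady-state trough Cmin,ss = C₀·f/(1−f) ≈ 6.005 × 0.3915/0.6085 ≈ 3.864 mg/L.
Trough 3.9 mg/L vs MEC 4 mg/L: subtherapeutic.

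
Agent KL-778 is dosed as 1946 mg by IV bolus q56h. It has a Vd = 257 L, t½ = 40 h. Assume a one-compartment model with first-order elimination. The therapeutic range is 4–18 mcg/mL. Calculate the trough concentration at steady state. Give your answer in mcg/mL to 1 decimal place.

4.6 mcg/mL

k = ln2/t½ = ln2/40 ≈ 0.017329 h⁻¹; fraction remaining f = e^(−kτ) = e^(−0.017329×56) ≈ 0.3789.
Single-dose peak C₀ = D/Vd = 1946/257 ≈ 7.572 mcg/mL.
Steady-state trough Cmin,ss = C₀·f/(1−f) ≈ 7.572 × 0.3789/0.6211 ≈ 4.619 mcg/mL.
Trough 4.6 mcg/mL vs MEC 4 mcg/mL: adequate.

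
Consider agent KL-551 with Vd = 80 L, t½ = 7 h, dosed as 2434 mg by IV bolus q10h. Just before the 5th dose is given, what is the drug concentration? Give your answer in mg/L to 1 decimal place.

17.6 mg/L

f = (1/2)^(τ/t½) = (1/2)^(10/7) ≈ 0.3715.
C₀ = D/Vd = 2434/80 ≈ 30.425 mg/L.
Before the 5th dose, 4 doses have been given. Superposition: Cmin = C₀·(f + f² + … + f^4).
≈ 30.425 × (0.3715 + 0.1380 + 0.0513 + 0.0190) ≈ 30.425 × 0.5798 ≈ 17.640 mg/L.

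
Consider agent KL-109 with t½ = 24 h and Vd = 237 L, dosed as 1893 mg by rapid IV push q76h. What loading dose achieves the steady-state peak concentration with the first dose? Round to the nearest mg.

f = (1/2)^(76/24) ≈ 0.111362; accumulation ratio R = 1/(1−f) ≈ 1.12532.
Loading dose to hit Cmax,ss on first dose: D_load = D_maint·R ≈ 1893 × 1.12532 ≈ 2130.23 mg.

2130 mg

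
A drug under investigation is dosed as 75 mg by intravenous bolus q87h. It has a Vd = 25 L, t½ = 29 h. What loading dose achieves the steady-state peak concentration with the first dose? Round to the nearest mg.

86 mg

f = (1/2)^(87/29) ≈ 0.125000; accumulation ratio R = 1/(1−f) ≈ 1.14286.
Loading dose to hit Cmax,ss on first dose: D_load = D_maint·R ≈ 75 × 1.14286 ≈ 85.71 mg.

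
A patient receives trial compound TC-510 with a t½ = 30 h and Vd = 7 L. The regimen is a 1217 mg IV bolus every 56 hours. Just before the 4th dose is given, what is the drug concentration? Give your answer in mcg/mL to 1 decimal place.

f = (1/2)^(τ/t½) = (1/2)^(56/30) ≈ 0.2742.
C₀ = D/Vd = 1217/7 ≈ 173.857 mcg/mL.
Before the 4th dose, 3 doses have been given. Superposition: Cmin = C₀·(f + f² + … + f^3).
≈ 173.857 × (0.2742 + 0.0752 + 0.0206) ≈ 173.857 × 0.3700 ≈ 64.327 mcg/mL.

64.3 mcg/mL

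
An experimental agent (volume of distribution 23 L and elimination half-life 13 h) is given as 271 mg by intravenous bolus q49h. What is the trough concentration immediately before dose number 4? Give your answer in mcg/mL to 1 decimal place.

f = (1/2)^(τ/t½) = (1/2)^(49/13) ≈ 0.0733.
C₀ = D/Vd = 271/23 ≈ 11.783 mcg/mL.
Before the 4th dose, 3 doses have been given. Superposition: Cmin = C₀·(f + f² + … + f^3).
≈ 11.783 × (0.0733 + 0.0054 + 0.0004) ≈ 11.783 × 0.0791 ≈ 0.932 mcg/mL.

0.9 mcg/mL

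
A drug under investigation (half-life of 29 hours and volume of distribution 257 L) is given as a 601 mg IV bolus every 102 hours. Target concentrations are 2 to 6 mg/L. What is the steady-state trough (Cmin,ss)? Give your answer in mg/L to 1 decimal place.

k = ln2/t½ = ln2/29 ≈ 0.023902 h⁻¹; fraction remaining f = e^(−kτ) = e^(−0.023902×102) ≈ 0.0873.
Each bolus raises the concentration by D/Vd = 601/257 ≈ 2.339 mg/L.
Steady-state trough Cmin,ss = C₀·f/(1−f) ≈ 2.339 × 0.0873/0.9127 ≈ 0.224 mg/L.
Trough 0.2 mg/L vs MEC 2 mg/L: subtherapeutic.

0.2 mg/L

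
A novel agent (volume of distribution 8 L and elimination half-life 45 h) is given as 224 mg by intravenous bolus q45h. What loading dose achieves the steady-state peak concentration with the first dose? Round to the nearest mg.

f = (1/2)^(45/45) ≈ 0.500000; accumulation ratio R = 1/(1−f) ≈ 2.00000.
Loading dose to hit Cmax,ss on first dose: D_load = D_maint·R ≈ 224 × 2.00000 ≈ 448.00 mg.

448 mg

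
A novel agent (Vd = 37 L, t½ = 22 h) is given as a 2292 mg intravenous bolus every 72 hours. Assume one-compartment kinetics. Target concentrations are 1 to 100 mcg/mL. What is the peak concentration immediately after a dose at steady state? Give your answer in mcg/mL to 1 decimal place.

Over one 72-h interval, 72/22 ≈ 3.2727 half-lives elapse, leaving f ≈ 0.1035 of each dose.
At steady state, accumulation factor R = 1/(1 − e^(−kτ)) ≈ 1.1154.
Single-dose peak C₀ = D/Vd = 2292/37 ≈ 61.946 mcg/mL.
Cmax,ss = C₀/(1 − f) ≈ 61.946/0.8965 ≈ 69.098 mcg/mL.
Peak 69.1 mcg/mL vs MTC 100 mcg/mL: below toxic threshold.

69.1 mcg/mL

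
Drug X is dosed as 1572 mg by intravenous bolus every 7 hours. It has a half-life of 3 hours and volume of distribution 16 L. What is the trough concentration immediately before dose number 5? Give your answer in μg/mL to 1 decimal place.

24.3 μg/mL

f = (1/2)^(τ/t½) = (1/2)^(7/3) ≈ 0.1984.
C₀ = D/Vd = 1572/16 ≈ 98.250 μg/mL.
Before the 5th dose, 4 doses have been given. Superposition: Cmin = C₀·(f + f² + … + f^4).
≈ 98.250 × (0.1984 + 0.0394 + 0.0078 + 0.0015) ≈ 98.250 × 0.2471 ≈ 24.278 μg/mL.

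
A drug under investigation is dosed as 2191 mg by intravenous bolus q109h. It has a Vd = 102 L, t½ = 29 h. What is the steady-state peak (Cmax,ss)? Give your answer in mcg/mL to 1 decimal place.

Over one 109-h interval, 109/29 ≈ 3.7586 half-lives elapse, leaving f ≈ 0.0739 of each dose.
At steady state, accumulation factor R = 1/(1 − e^(−kτ)) ≈ 1.0798.
Each bolus raises the concentration by D/Vd = 2191/102 ≈ 21.480 mcg/mL.
Steady-state peak Cmax,ss = C₀·R ≈ 21.480 × 1.0798 ≈ 23.194 mcg/mL.

23.2 mcg/mL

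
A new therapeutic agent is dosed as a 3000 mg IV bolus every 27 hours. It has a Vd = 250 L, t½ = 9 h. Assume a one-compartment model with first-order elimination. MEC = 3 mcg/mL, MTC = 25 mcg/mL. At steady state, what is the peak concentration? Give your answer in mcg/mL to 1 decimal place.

13.7 mcg/mL

τ = 27 h = 3 half-lives, so f = (1/2)^3 = 0.125.
At steady state, R = 1/(1 − 0.125) = 8/7.
Single-dose peak C₀ = D/Vd = 3000/250 = 12 mcg/mL.
Steady-state peak Cmax,ss = C₀·R = 12 × 8/7 ≈ 13.714 mcg/mL.
Peak 13.7 mcg/mL vs MTC 25 mcg/mL: below toxic threshold.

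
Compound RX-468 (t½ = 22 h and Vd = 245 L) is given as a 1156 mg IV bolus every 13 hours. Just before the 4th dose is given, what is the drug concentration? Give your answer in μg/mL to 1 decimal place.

f = (1/2)^(τ/t½) = (1/2)^(13/22) ≈ 0.6639.
C₀ = D/Vd = 1156/245 ≈ 4.718 μg/mL.
Before the 4th dose, 3 doses have been given. Superposition: Cmin = C₀·(f + f² + … + f^3).
≈ 4.718 × (0.6639 + 0.4408 + 0.2926) ≈ 4.718 × 1.3973 ≈ 6.592 μg/mL.

6.6 μg/mL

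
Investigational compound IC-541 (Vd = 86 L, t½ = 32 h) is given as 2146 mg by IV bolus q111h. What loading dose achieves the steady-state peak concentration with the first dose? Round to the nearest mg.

2359 mg

f = (1/2)^(111/32) ≈ 0.090324; accumulation ratio R = 1/(1−f) ≈ 1.09929.
Loading dose to hit Cmax,ss on first dose: D_load = D_maint·R ≈ 2146 × 1.09929 ≈ 2359.08 mg.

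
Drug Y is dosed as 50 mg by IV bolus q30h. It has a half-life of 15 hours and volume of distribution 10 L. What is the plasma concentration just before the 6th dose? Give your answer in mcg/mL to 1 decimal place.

1.7 mcg/mL

f = (1/2)^(τ/t½) = (1/2)^(30/15) ≈ 0.2500.
C₀ = D/Vd = 50/10 ≈ 5.000 mcg/mL.
Before the 6th dose, 5 doses have been given. Superposition: Cmin = C₀·(f + f² + … + f^5).
≈ 5.000 × (0.2500 + 0.0625 + 0.0156 + 0.0039 + 0.0010) ≈ 5.000 × 0.3330 ≈ 1.665 mcg/mL.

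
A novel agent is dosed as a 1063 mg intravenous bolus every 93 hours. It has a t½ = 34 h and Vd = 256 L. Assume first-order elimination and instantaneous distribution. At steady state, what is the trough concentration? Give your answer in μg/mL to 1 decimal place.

k = ln2/t½ = ln2/34 ≈ 0.020387 h⁻¹; fraction remaining f = e^(−kτ) = e^(−0.020387×93) ≈ 0.1502.
At steady state, accumulation factor R = 1/(1 − e^(−kτ)) ≈ 1.1767.
Single-dose peak C₀ = D/Vd = 1063/256 ≈ 4.152 μg/mL.
Cmax,ss = C₀/(1 − f) ≈ 4.152/0.8498 ≈ 4.886 μg/mL.
Steady-state trough Cmin,ss = Cmax,ss·f ≈ 4.886 × 0.1502 ≈ 0.734 μg/mL.

0.7 μg/mL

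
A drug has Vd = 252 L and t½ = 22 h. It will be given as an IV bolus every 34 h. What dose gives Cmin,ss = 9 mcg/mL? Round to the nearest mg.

4352 mg

τ/t½ = 34/22 ≈ 1.5455, so f = (1/2)^(34/22) ≈ 0.342588.
Cmin,ss = (D/Vd)·f/(1−f), so D = Cmin,ss·Vd·(1−f)/f.
D = 9 × 252 × (1−f)/f ≈ 9 × 252 × 1.91896 ≈ 4352.20 mg.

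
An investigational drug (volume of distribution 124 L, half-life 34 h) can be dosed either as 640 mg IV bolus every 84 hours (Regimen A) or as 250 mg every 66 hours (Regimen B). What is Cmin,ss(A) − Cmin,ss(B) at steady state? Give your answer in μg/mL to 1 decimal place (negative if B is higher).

0.4 μg/mL

Regimen A: f = (1/2)^(84/34) ≈ 0.1804; Cmin,ss = (640/124)·f/(1−f) ≈ 1.136 μg/mL.
Regimen B: f = (1/2)^(66/34) ≈ 0.2604; Cmin,ss = (250/124)·f/(1−f) ≈ 0.710 μg/mL.
Difference ≈ 1.136 − 0.710 ≈ 0.426 μg/mL.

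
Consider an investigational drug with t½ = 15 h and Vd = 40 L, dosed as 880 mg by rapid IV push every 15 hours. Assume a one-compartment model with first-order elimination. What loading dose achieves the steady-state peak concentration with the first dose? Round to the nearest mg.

f = (1/2)^(15/15) ≈ 0.500000; accumulation ratio R = 1/(1−f) ≈ 2.00000.
Loading dose to hit Cmax,ss on first dose: D_load = D_maint·R ≈ 880 × 2.00000 ≈ 1760.00 mg.

1760 mg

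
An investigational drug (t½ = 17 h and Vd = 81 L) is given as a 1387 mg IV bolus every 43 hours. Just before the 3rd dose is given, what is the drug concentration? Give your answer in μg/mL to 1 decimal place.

f = (1/2)^(τ/t½) = (1/2)^(43/17) ≈ 0.1732.
C₀ = D/Vd = 1387/81 ≈ 17.123 μg/mL.
Before the 3rd dose, 2 doses have been given. Superposition: Cmin = C₀·(f + f²).
≈ 17.123 × (0.1732 + 0.0300) ≈ 17.123 × 0.2032 ≈ 3.479 μg/mL.

3.5 μg/mL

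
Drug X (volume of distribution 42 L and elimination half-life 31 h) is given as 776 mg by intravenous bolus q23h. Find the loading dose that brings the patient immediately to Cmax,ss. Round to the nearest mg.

f = (1/2)^(23/31) ≈ 0.597937; accumulation ratio R = 1/(1−f) ≈ 2.48717.
Loading dose to hit Cmax,ss on first dose: D_load = D_maint·R ≈ 776 × 2.48717 ≈ 1930.04 mg.

1930 mg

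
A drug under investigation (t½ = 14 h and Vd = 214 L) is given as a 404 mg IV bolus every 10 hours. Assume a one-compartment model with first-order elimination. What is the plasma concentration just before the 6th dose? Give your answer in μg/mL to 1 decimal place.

2.7 μg/mL

f = (1/2)^(τ/t½) = (1/2)^(10/14) ≈ 0.6095.
C₀ = D/Vd = 404/214 ≈ 1.888 μg/mL.
Before the 6th dose, 5 doses have been given. Superposition: Cmin = C₀·(f + f² + … + f^5).
≈ 1.888 × (0.6095 + 0.3715 + 0.2264 + 0.1380 + 0.0841) ≈ 1.888 × 1.4295 ≈ 2.699 μg/mL.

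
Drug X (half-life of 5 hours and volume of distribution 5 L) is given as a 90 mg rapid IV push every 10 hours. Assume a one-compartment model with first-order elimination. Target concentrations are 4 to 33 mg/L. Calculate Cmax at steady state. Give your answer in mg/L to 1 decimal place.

τ = 10 h = 2 half-lives, so f = (1/2)^2 = 0.25.
Accumulation ratio R = 1/(1 − f) = 1/0.75 = 4/3.
Single-dose peak C₀ = D/Vd = 90/5 = 18 mg/L.
Steady-state peak Cmax,ss = C₀·R = 18 × 4/3 ≈ 24.000 mg/L.
Peak 24.0 mg/L vs MTC 33 mg/L: below toxic threshold.

24.0 mg/L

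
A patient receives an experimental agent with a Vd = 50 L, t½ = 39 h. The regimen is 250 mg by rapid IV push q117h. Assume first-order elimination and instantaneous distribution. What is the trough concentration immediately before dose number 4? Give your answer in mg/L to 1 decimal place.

f = (1/2)^(τ/t½) = (1/2)^(117/39) ≈ 0.1250.
C₀ = D/Vd = 250/50 ≈ 5.000 mg/L.
Before the 4th dose, 3 doses have been given. Superposition: Cmin = C₀·(f + f² + … + f^3).
≈ 5.000 × (0.1250 + 0.0156 + 0.0020) ≈ 5.000 × 0.1426 ≈ 0.713 mg/L.

0.7 mg/L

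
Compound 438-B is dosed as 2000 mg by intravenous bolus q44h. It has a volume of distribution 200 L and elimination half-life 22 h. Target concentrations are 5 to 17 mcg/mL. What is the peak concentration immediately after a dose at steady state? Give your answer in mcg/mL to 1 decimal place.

13.3 mcg/mL

τ = 44 h = 2 half-lives, so f = (1/2)^2 = 0.25.
At steady state, R = 1/(1 − 0.25) = 4/3.
Single-dose peak C₀ = D/Vd = 2000/200 = 10 mcg/mL.
Steady-state peak Cmax,ss = C₀·R = 10 × 4/3 ≈ 13.333 mcg/mL.
Peak 13.3 mcg/mL vs MTC 17 mcg/mL: below toxic threshold.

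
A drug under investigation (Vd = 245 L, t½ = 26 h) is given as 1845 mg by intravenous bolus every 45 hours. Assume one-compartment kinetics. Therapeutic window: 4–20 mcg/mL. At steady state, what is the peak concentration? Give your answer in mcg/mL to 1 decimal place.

τ/t½ = 45/26 ≈ 1.7308, so fraction remaining f = (1/2)^(45/26) ≈ 0.3013.
Accumulation ratio R = 1/(1 − f) ≈ 1/0.6987 ≈ 1.4312.
Each bolus raises the concentration by D/Vd = 1845/245 ≈ 7.531 mcg/mL.
Steady-state peak Cmax,ss = C₀·R ≈ 7.531 × 1.4312 ≈ 10.778 mcg/mL.
Peak 10.8 mcg/mL vs MTC 20 mcg/mL: below toxic threshold.

10.8 mcg/mL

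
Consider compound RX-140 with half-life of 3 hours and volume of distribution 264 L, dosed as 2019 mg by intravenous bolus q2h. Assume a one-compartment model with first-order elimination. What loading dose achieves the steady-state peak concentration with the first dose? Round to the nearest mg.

f = (1/2)^(2/3) ≈ 0.629961; accumulation ratio R = 1/(1−f) ≈ 2.70242.
Loading dose to hit Cmax,ss on first dose: D_load = D_maint·R ≈ 2019 × 2.70242 ≈ 5456.19 mg.

5456 mg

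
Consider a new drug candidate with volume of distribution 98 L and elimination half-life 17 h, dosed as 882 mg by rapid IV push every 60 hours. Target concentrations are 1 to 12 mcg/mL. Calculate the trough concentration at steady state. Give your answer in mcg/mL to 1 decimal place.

Over one 60-h interval, 60/17 ≈ 3.5294 half-lives elapse, leaving f ≈ 0.0866 of each dose.
At steady state, accumulation factor R = 1/(1 − e^(−kτ)) ≈ 1.0948.
Single-dose peak C₀ = D/Vd = 882/98 ≈ 9.000 mcg/mL.
Steady-state peak Cmax,ss = C₀·R ≈ 9.000 × 1.0948 ≈ 9.853 mcg/mL.
One interval later, Cmin,ss = Cmax,ss·e^(−kτ) ≈ 9.853 × 0.0866 ≈ 0.853 mcg/mL.
Trough 0.9 mcg/mL vs MEC 1 mcg/mL: subtherapeutic.

0.9 mcg/mL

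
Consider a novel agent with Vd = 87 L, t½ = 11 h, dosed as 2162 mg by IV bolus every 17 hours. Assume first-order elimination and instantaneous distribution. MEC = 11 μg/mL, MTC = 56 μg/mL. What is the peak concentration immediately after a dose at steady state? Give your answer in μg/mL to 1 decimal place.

37.8 μg/mL

k = ln2/t½ = ln2/11 ≈ 0.063013 h⁻¹; fraction remaining f = e^(−kτ) = e^(−0.063013×17) ≈ 0.3426.
At steady state, accumulation factor R = 1/(1 − e^(−kτ)) ≈ 1.5211.
Single-dose peak C₀ = D/Vd = 2162/87 ≈ 24.851 μg/mL.
Cmax,ss = C₀/(1 − f) ≈ 24.851/0.6574 ≈ 37.802 μg/mL.
Peak 37.8 μg/mL vs MTC 56 μg/mL: below toxic threshold.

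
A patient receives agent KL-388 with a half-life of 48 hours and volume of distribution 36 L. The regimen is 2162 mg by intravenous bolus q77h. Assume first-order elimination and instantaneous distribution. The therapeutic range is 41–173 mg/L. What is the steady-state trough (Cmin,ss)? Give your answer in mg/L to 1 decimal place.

29.4 mg/L

τ/t½ = 77/48 ≈ 1.6042, so fraction remaining f = (1/2)^(77/48) ≈ 0.3289.
At steady state, accumulation factor R = 1/(1 − e^(−kτ)) ≈ 1.4901.
Single-dose peak C₀ = D/Vd = 2162/36 ≈ 60.056 mg/L.
Steady-state peak Cmax,ss = C₀·R ≈ 60.056 × 1.4901 ≈ 89.489 mg/L.
Steady-state trough Cmin,ss = Cmax,ss·f ≈ 89.489 × 0.3289 ≈ 29.433 mg/L.
Trough 29.4 mg/L vs MEC 41 mg/L: subtherapeutic.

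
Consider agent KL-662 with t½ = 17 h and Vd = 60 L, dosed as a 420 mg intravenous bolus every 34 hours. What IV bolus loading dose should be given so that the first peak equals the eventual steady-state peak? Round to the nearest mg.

560 mg

f = (1/2)^(34/17) ≈ 0.250000; accumulation ratio R = 1/(1−f) ≈ 1.33333.
Loading dose to hit Cmax,ss on first dose: D_load = D_maint·R ≈ 420 × 1.33333 ≈ 560.00 mg.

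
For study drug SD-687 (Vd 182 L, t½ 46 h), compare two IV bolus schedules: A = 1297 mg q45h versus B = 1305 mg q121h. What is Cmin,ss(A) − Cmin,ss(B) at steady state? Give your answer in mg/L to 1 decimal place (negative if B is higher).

6.0 mg/L

Regimen A: f = (1/2)^(45/46) ≈ 0.5076; Cmin,ss = (1297/182)·f/(1−f) ≈ 7.346 mg/L.
Regimen B: f = (1/2)^(121/46) ≈ 0.1615; Cmin,ss = (1305/182)·f/(1−f) ≈ 1.381 mg/L.
Difference ≈ 7.346 − 1.381 ≈ 5.965 mg/L.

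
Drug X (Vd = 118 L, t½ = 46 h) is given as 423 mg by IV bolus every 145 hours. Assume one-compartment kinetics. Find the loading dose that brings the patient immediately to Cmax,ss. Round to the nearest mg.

477 mg

f = (1/2)^(145/46) ≈ 0.112487; accumulation ratio R = 1/(1−f) ≈ 1.12674.
Loading dose to hit Cmax,ss on first dose: D_load = D_maint·R ≈ 423 × 1.12674 ≈ 476.61 mg.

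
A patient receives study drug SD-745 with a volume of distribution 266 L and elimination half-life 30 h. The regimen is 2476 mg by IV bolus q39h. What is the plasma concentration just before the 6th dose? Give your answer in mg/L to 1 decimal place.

f = (1/2)^(τ/t½) = (1/2)^(39/30) ≈ 0.4061.
C₀ = D/Vd = 2476/266 ≈ 9.308 mg/L.
Before the 6th dose, 5 doses have been given. Superposition: Cmin = C₀·(f + f² + … + f^5).
≈ 9.308 × (0.4061 + 0.1649 + 0.0670 + 0.0272 + 0.0110) ≈ 9.308 × 0.6762 ≈ 6.294 mg/L.

6.3 mg/L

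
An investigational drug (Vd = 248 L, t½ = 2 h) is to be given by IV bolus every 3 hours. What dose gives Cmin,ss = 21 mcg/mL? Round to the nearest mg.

τ/t½ = 3/2 ≈ 1.5, so f = (1/2)^(3/2) ≈ 0.353553.
Cmin,ss = (D/Vd)·f/(1−f), so D = Cmin,ss·Vd·(1−f)/f.
D = 21 × 248 × (1−f)/f ≈ 21 × 248 × 1.82843 ≈ 9522.46 mg.

9522 mg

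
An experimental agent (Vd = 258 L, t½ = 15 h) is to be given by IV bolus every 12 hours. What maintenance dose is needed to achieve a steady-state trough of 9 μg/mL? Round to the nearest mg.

1721 mg

τ/t½ = 12/15 ≈ 0.8, so f = (1/2)^(12/15) ≈ 0.574349.
Cmin,ss = (D/Vd)·f/(1−f), so D = Cmin,ss·Vd·(1−f)/f.
D = 9 × 258 × (1−f)/f ≈ 9 × 258 × 0.74110 ≈ 1720.83 mg.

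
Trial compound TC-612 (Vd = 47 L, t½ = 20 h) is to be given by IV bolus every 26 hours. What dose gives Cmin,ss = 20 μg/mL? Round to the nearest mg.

τ/t½ = 26/20 ≈ 1.3, so f = (1/2)^(26/20) ≈ 0.406126.
Cmin,ss = (D/Vd)·f/(1−f), so D = Cmin,ss·Vd·(1−f)/f.
D = 20 × 47 × (1−f)/f ≈ 20 × 47 × 1.46229 ≈ 1374.55 mg.

1375 mg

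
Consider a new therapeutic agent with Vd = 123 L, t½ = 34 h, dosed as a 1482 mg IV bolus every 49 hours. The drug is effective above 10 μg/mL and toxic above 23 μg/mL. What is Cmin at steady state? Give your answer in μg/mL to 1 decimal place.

7.0 μg/mL

τ/t½ = 49/34 ≈ 1.4412, so fraction remaining f = (1/2)^(49/34) ≈ 0.3683.
Accumulation ratio R = 1/(1 − f) ≈ 1/0.6317 ≈ 1.5830.
Each bolus raises the concentration by D/Vd = 1482/123 ≈ 12.049 μg/mL.
Cmax,ss = C₀/(1 − f) ≈ 12.049/0.6317 ≈ 19.074 μg/mL.
One interval later, Cmin,ss = Cmax,ss·e^(−kτ) ≈ 19.074 × 0.3683 ≈ 7.025 μg/mL.
Trough 7.0 μg/mL vs MEC 10 μg/mL: subtherapeutic.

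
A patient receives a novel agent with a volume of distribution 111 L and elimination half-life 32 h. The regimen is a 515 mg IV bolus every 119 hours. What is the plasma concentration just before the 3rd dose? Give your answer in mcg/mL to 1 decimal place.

0.4 mcg/mL

f = (1/2)^(τ/t½) = (1/2)^(119/32) ≈ 0.0760.
C₀ = D/Vd = 515/111 ≈ 4.640 mcg/mL.
Before the 3rd dose, 2 doses have been given. Superposition: Cmin = C₀·(f + f²).
≈ 4.640 × (0.0760 + 0.0058) ≈ 4.640 × 0.0818 ≈ 0.380 mcg/mL.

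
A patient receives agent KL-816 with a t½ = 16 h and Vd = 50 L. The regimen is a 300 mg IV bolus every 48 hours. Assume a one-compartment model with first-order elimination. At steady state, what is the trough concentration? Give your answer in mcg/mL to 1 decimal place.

0.9 mcg/mL

The dosing interval is 3 half-lives, so f = 2^(−3) = 0.125.
At steady state, R = 1/(1 − 0.125) = 8/7.
Single-dose peak C₀ = D/Vd = 300/50 = 6 mcg/mL.
Steady-state peak Cmax,ss = C₀·R = 6 × 8/7 ≈ 6.857 mcg/mL.
Steady-state trough Cmin,ss = Cmax,ss·f ≈ 6.857 × 0.125 ≈ 0.857 mcg/mL.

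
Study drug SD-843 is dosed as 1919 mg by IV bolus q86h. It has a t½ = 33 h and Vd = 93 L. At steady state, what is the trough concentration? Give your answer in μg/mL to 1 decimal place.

τ/t½ = 86/33 ≈ 2.6061, so fraction remaining f = (1/2)^(86/33) ≈ 0.1642.
Single-dose peak C₀ = D/Vd = 1919/93 ≈ 20.634 μg/mL.
Steady-state trough Cmin,ss = C₀·f/(1−f) ≈ 20.634 × 0.1642/0.8358 ≈ 4.054 μg/mL.

4.1 μg/mL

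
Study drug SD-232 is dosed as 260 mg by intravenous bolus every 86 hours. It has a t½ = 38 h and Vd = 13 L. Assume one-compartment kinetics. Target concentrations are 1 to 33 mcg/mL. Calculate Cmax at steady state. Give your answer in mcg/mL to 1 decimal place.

25.3 mcg/mL

Over one 86-h interval, 86/38 ≈ 2.2632 half-lives elapse, leaving f ≈ 0.2083 of each dose.
At steady state, accumulation factor R = 1/(1 − e^(−kτ)) ≈ 1.2631.
Each bolus raises the concentration by D/Vd = 260/13 ≈ 20.000 mcg/mL.
Steady-state peak Cmax,ss = C₀·R ≈ 20.000 × 1.2631 ≈ 25.262 mcg/mL.
Peak 25.3 mcg/mL vs MTC 33 mcg/mL: below toxic threshold.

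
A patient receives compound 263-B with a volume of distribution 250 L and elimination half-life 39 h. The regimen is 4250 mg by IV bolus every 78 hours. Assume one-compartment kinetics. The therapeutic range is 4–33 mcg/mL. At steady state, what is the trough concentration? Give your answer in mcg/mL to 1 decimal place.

5.7 mcg/mL

The dosing interval is 2 half-lives, so f = 2^(−2) = 0.25.
At steady state, R = 1/(1 − 0.25) = 4/3.
Single-dose peak C₀ = D/Vd = 4250/250 = 17 mcg/mL.
Steady-state peak Cmax,ss = C₀·R = 17 × 4/3 ≈ 22.667 mcg/mL.
Steady-state trough Cmin,ss = Cmax,ss·f ≈ 22.667 × 0.25 ≈ 5.667 mcg/mL.
Trough 5.7 mcg/mL vs MEC 4 mcg/mL: adequate.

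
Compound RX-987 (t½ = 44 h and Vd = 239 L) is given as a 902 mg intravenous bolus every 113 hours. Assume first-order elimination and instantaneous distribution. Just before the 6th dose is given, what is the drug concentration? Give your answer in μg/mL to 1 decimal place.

0.8 μg/mL

f = (1/2)^(τ/t½) = (1/2)^(113/44) ≈ 0.1686.
C₀ = D/Vd = 902/239 ≈ 3.774 μg/mL.
Before the 6th dose, 5 doses have been given. Superposition: Cmin = C₀·(f + f² + … + f^5).
≈ 3.774 × (0.1686 + 0.0284 + 0.0048 + 0.0008 + 0.0001) ≈ 3.774 × 0.2027 ≈ 0.765 μg/mL.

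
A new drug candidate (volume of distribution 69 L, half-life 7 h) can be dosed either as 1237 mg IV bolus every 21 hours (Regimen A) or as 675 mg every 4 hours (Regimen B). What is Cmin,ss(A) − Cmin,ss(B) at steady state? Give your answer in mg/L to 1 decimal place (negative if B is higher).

-17.6 mg/L

Regimen A: f = (1/2)^(21/7) ≈ 0.1250; Cmin,ss = (1237/69)·f/(1−f) ≈ 2.561 mg/L.
Regimen B: f = (1/2)^(4/7) ≈ 0.6730; Cmin,ss = (675/69)·f/(1−f) ≈ 20.134 mg/L.
Difference ≈ 2.561 − 20.134 ≈ -17.573 mg/L.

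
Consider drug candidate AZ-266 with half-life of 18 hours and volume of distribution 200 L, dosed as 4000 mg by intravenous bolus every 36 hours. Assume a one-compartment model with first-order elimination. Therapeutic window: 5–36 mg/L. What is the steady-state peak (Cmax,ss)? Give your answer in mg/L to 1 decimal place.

26.7 mg/L

τ = 36 h = 2 half-lives, so f = (1/2)^2 = 0.25.
At steady state, R = 1/(1 − 0.25) = 4/3.
Single-dose peak C₀ = D/Vd = 4000/200 = 20 mg/L.
Steady-state peak Cmax,ss = C₀·R = 20 × 4/3 ≈ 26.667 mg/L.
Peak 26.7 mg/L vs MTC 36 mg/L: below toxic threshold.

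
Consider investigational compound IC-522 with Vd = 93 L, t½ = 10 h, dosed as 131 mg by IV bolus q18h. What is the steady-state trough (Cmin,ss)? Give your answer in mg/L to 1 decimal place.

k = ln2/t½ = ln2/10 ≈ 0.069315 h⁻¹; fraction remaining f = e^(−kτ) = e^(−0.069315×18) ≈ 0.2872.
Accumulation ratio R = 1/(1 − f) ≈ 1/0.7128 ≈ 1.4029.
Single-dose peak C₀ = D/Vd = 131/93 ≈ 1.409 mg/L.
Cmax,ss = C₀/(1 − f) ≈ 1.409/0.7128 ≈ 1.977 mg/L.
One interval later, Cmin,ss = Cmax,ss·e^(−kτ) ≈ 1.977 × 0.2872 ≈ 0.568 mg/L.

0.6 mg/L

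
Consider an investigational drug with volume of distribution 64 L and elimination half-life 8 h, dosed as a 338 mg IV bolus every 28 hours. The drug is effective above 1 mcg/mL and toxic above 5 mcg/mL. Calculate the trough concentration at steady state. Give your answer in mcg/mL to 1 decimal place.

Over one 28-h interval, 28/8 ≈ 3.5 half-lives elapse, leaving f ≈ 0.0884 of each dose.
Single-dose peak C₀ = D/Vd = 338/64 ≈ 5.281 mcg/mL.
Steady-state trough Cmin,ss = C₀·f/(1−f) ≈ 5.281 × 0.0884/0.9116 ≈ 0.512 mcg/mL.
Trough 0.5 mcg/mL vs MEC 1 mcg/mL: subtherapeutic.

0.5 mcg/mL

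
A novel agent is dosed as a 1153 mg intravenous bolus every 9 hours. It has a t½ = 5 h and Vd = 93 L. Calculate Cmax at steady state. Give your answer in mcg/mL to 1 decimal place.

17.4 mcg/mL

k = ln2/t½ = ln2/5 ≈ 0.138629 h⁻¹; fraction remaining f = e^(−kτ) = e^(−0.138629×9) ≈ 0.2872.
Accumulation ratio R = 1/(1 − f) ≈ 1/0.7128 ≈ 1.4029.
Each bolus raises the concentration by D/Vd = 1153/93 ≈ 12.398 mcg/mL.
Steady-state peak Cmax,ss = C₀·R ≈ 12.398 × 1.4029 ≈ 17.393 mcg/mL.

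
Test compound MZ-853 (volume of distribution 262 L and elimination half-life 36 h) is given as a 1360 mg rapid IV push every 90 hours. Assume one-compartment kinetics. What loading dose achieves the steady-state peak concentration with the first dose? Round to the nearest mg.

1652 mg

f = (1/2)^(90/36) ≈ 0.176777; accumulation ratio R = 1/(1−f) ≈ 1.21474.
Loading dose to hit Cmax,ss on first dose: D_load = D_maint·R ≈ 1360 × 1.21474 ≈ 1652.05 mg.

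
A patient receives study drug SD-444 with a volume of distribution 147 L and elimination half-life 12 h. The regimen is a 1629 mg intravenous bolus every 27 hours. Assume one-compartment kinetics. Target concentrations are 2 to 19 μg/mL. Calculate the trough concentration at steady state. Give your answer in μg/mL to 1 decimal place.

2.9 μg/mL

k = ln2/t½ = ln2/12 ≈ 0.057762 h⁻¹; fraction remaining f = e^(−kτ) = e^(−0.057762×27) ≈ 0.2102.
At steady state, accumulation factor R = 1/(1 − e^(−kτ)) ≈ 1.2661.
Single-dose peak C₀ = D/Vd = 1629/147 ≈ 11.082 μg/mL.
Steady-state peak Cmax,ss = C₀·R ≈ 11.082 × 1.2661 ≈ 14.031 μg/mL.
Steady-state trough Cmin,ss = Cmax,ss·f ≈ 14.031 × 0.2102 ≈ 2.949 μg/mL.
Trough 2.9 μg/mL vs MEC 2 μg/mL: adequate.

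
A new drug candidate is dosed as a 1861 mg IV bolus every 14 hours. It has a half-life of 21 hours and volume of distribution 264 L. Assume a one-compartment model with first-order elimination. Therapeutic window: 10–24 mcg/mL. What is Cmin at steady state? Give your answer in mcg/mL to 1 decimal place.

12.0 mcg/mL

Over one 14-h interval, 14/21 ≈ 0.66667 half-lives elapse, leaving f ≈ 0.6300 of each dose.
Each bolus raises the concentration by D/Vd = 1861/264 ≈ 7.049 mcg/mL.
Steady-state trough Cmin,ss = C₀·f/(1−f) ≈ 7.049 × 0.6300/0.3700 ≈ 12.002 mcg/mL.
Trough 12.0 mcg/mL vs MEC 10 mcg/mL: adequate.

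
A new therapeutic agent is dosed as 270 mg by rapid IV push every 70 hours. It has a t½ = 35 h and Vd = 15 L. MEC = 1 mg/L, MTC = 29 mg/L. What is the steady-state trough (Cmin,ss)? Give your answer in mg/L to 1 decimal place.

τ = 70 h = 2 half-lives, so f = (1/2)^2 = 0.25.
Accumulation ratio R = 1/(1 − f) = 1/0.75 = 4/3.
Single-dose peak C₀ = D/Vd = 270/15 = 18 mg/L.
Steady-state peak Cmax,ss = C₀·R = 18 × 4/3 ≈ 24.000 mg/L.
Steady-state trough Cmin,ss = Cmax,ss·f ≈ 24.000 × 0.25 ≈ 6.000 mg/L.
Trough 6.0 mg/L vs MEC 1 mg/L: adequate.

6.0 mg/L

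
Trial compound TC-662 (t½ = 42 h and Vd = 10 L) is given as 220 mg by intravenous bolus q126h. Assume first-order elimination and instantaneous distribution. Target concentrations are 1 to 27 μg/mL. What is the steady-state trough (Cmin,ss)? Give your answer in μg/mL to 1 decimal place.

The dosing interval is 3 half-lives, so f = 2^(−3) = 0.125.
Accumulation ratio R = 1/(1 − f) = 1/0.875 = 8/7.
Single-dose peak C₀ = D/Vd = 220/10 = 22 μg/mL.
Steady-state peak Cmax,ss = C₀·R = 22 × 8/7 ≈ 25.143 μg/mL.
Steady-state trough Cmin,ss = Cmax,ss·f ≈ 25.143 × 0.125 ≈ 3.143 μg/mL.
Trough 3.1 μg/mL vs MEC 1 μg/mL: adequate.

3.1 μg/mL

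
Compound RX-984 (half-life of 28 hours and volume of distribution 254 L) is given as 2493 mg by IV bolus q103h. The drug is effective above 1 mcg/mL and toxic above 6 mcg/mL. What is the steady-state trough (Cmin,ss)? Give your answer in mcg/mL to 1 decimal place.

k = ln2/t½ = ln2/28 ≈ 0.024755 h⁻¹; fraction remaining f = e^(−kτ) = e^(−0.024755×103) ≈ 0.0781.
At steady state, accumulation factor R = 1/(1 − e^(−kτ)) ≈ 1.0847.
Single-dose peak C₀ = D/Vd = 2493/254 ≈ 9.815 mcg/mL.
Cmax,ss = C₀/(1 − f) ≈ 9.815/0.9219 ≈ 10.646 mcg/mL.
Steady-state trough Cmin,ss = Cmax,ss·f ≈ 10.646 × 0.0781 ≈ 0.831 mcg/mL.
Trough 0.8 mcg/mL vs MEC 1 mcg/mL: subtherapeutic.

0.8 mcg/mL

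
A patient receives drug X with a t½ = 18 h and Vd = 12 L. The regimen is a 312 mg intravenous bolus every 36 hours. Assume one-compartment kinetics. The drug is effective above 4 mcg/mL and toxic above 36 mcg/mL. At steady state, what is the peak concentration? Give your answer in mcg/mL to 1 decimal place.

The dosing interval is 2 half-lives, so f = 2^(−2) = 0.25.
At steady state, R = 1/(1 − 0.25) = 4/3.
Single-dose peak C₀ = D/Vd = 312/12 = 26 mcg/mL.
Steady-state peak Cmax,ss = C₀·R = 26 × 4/3 ≈ 34.667 mcg/mL.
Peak 34.7 mcg/mL vs MTC 36 mcg/mL: below toxic threshold.

34.7 mcg/mL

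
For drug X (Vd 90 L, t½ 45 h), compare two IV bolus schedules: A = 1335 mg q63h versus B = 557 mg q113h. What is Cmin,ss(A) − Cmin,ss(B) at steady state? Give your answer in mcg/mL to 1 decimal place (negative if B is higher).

7.7 mcg/mL

Regimen A: f = (1/2)^(63/45) ≈ 0.3789; Cmin,ss = (1335/90)·f/(1−f) ≈ 9.049 mcg/mL.
Regimen B: f = (1/2)^(113/45) ≈ 0.1754; Cmin,ss = (557/90)·f/(1−f) ≈ 1.316 mcg/mL.
Difference ≈ 9.049 − 1.316 ≈ 7.733 mcg/mL.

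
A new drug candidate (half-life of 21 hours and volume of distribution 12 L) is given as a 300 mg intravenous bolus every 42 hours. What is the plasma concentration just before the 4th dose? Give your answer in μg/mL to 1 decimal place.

f = (1/2)^(τ/t½) = (1/2)^(42/21) ≈ 0.2500.
C₀ = D/Vd = 300/12 ≈ 25.000 μg/mL.
Before the 4th dose, 3 doses have been given. Superposition: Cmin = C₀·(f + f² + … + f^3).
≈ 25.000 × (0.2500 + 0.0625 + 0.0156) ≈ 25.000 × 0.3281 ≈ 8.203 μg/mL.

8.2 μg/mL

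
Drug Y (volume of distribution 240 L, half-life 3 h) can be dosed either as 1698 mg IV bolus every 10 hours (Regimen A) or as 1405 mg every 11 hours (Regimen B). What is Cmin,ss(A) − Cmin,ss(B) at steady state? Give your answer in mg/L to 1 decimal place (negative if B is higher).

Regimen A: f = (1/2)^(10/3) ≈ 0.0992; Cmin,ss = (1698/240)·f/(1−f) ≈ 0.779 mg/L.
Regimen B: f = (1/2)^(11/3) ≈ 0.0787; Cmin,ss = (1405/240)·f/(1−f) ≈ 0.500 mg/L.
Difference ≈ 0.779 − 0.500 ≈ 0.279 mg/L.

0.3 mg/L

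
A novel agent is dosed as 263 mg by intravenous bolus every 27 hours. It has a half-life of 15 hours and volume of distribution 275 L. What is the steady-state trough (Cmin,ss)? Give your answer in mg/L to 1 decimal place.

Over one 27-h interval, 27/15 ≈ 1.8 half-lives elapse, leaving f ≈ 0.2872 of each dose.
Single-dose peak C₀ = D/Vd = 263/275 ≈ 0.956 mg/L.
Steady-state trough Cmin,ss = C₀·f/(1−f) ≈ 0.956 × 0.2872/0.7128 ≈ 0.385 mg/L.

0.4 mg/L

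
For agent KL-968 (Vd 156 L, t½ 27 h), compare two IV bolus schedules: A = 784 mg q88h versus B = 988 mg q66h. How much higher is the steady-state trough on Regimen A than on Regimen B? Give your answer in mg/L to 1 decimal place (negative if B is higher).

-0.8 mg/L

Regimen A: f = (1/2)^(88/27) ≈ 0.1044; Cmin,ss = (784/156)·f/(1−f) ≈ 0.586 mg/L.
Regimen B: f = (1/2)^(66/27) ≈ 0.1837; Cmin,ss = (988/156)·f/(1−f) ≈ 1.425 mg/L.
Difference ≈ 0.586 − 1.425 ≈ -0.839 mg/L.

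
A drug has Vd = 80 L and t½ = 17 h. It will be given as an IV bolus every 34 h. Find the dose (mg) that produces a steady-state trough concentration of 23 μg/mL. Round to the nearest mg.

5520 mg

τ/t½ = 34/17 ≈ 2, so f = (1/2)^(34/17) ≈ 0.250000.
Cmin,ss = (D/Vd)·f/(1−f), so D = Cmin,ss·Vd·(1−f)/f.
D = 23 × 80 × (1−f)/f ≈ 23 × 80 × 3.00000 ≈ 5520.00 mg.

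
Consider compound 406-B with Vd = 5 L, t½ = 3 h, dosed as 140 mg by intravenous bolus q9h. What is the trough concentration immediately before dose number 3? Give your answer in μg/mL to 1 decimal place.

f = (1/2)^(τ/t½) = (1/2)^(9/3) ≈ 0.1250.
C₀ = D/Vd = 140/5 ≈ 28.000 μg/mL.
Before the 3rd dose, 2 doses have been given. Superposition: Cmin = C₀·(f + f²).
≈ 28.000 × (0.1250 + 0.0156) ≈ 28.000 × 0.1406 ≈ 3.937 μg/mL.

3.9 μg/mL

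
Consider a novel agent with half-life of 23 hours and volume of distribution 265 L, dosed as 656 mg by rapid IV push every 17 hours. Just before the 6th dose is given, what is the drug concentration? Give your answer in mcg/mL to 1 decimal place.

f = (1/2)^(τ/t½) = (1/2)^(17/23) ≈ 0.5991.
C₀ = D/Vd = 656/265 ≈ 2.475 mcg/mL.
Before the 6th dose, 5 doses have been given. Superposition: Cmin = C₀·(f + f² + … + f^5).
≈ 2.475 × (0.5991 + 0.3589 + 0.2150 + 0.1288 + 0.0772) ≈ 2.475 × 1.3790 ≈ 3.413 mcg/mL.

3.4 mcg/mL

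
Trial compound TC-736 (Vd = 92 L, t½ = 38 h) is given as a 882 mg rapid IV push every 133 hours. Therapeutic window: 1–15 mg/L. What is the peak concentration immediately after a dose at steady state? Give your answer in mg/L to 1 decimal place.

τ/t½ = 133/38 ≈ 3.5, so fraction remaining f = (1/2)^(133/38) ≈ 0.0884.
At steady state, accumulation factor R = 1/(1 − e^(−kτ)) ≈ 1.0970.
Single-dose peak C₀ = D/Vd = 882/92 ≈ 9.587 mg/L.
Steady-state peak Cmax,ss = C₀·R ≈ 9.587 × 1.0970 ≈ 10.517 mg/L.
Peak 10.5 mg/L vs MTC 15 mg/L: below toxic threshold.

10.5 mg/L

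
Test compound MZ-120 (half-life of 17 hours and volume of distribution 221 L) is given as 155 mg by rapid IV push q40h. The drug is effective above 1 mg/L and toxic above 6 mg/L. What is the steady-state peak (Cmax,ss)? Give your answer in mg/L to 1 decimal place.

0.9 mg/L

τ/t½ = 40/17 ≈ 2.3529, so fraction remaining f = (1/2)^(40/17) ≈ 0.1957.
At steady state, accumulation factor R = 1/(1 − e^(−kτ)) ≈ 1.2433.
Each bolus raises the concentration by D/Vd = 155/221 ≈ 0.701 mg/L.
Steady-state peak Cmax,ss = C₀·R ≈ 0.701 × 1.2433 ≈ 0.872 mg/L.
Peak 0.9 mg/L vs MTC 6 mg/L: below toxic threshold.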